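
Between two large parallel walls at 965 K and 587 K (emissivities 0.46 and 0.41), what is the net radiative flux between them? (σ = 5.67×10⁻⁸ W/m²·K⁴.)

For two large parallel gray plates, q = σ(T₁⁴ − T₂⁴) / (1/ε₁ + 1/ε₂ − 1).
1/ε₁ + 1/ε₂ − 1 = 1/0.46 + 1/0.41 − 1 = 3.613.
T₁⁴ − T₂⁴ = 8.67×10^11 − 1.19×10^11 = 7.48×10^11 K⁴.
q = 5.67×10⁻⁸ × 7.48×10^11 / 3.613 = 11700 W/m².

q ≈ 11700 W/m²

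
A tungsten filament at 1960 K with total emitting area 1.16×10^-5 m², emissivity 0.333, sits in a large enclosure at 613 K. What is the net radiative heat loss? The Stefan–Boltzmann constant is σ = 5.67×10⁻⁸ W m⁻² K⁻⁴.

Q ≈ 3.20 W

Q = εσA(T⁴ − T_s⁴). T⁴ − T_s⁴ = (1960)⁴ − (613)⁴ = 1.48×10^13 − 1.41×10^11 = 1.46×10^13 K⁴.
Q = 0.333 × 5.67×10⁻⁸ × 1.16×10^-5 × 1.46×10^13 = 3.20 W.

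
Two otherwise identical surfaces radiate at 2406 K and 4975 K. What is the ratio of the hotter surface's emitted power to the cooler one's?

P ∝ T⁴, so the ratio is (4975/2406)⁴ = (2.068)⁴ = 18.3.

ratio ≈ 18.3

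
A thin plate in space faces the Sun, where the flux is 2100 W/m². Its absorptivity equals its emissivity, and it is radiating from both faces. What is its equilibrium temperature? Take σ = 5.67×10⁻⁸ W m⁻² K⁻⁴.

T ≈ 369 K

Absorbed flux αS = emitted flux 2εσT⁴ per unit area; with α = ε this gives T = (S/2σ)^(1/4).
T = (2100 / (2 × 5.67×10⁻⁸))^(1/4) = (1.85×10^10)^(1/4).
T = 369 K.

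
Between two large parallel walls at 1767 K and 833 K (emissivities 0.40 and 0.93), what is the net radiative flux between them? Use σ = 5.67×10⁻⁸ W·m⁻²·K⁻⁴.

q ≈ 2.04×10^5 W/m²

For two large parallel gray plates, q = σ(T₁⁴ − T₂⁴) / (1/ε₁ + 1/ε₂ − 1).
1/ε₁ + 1/ε₂ − 1 = 1/0.40 + 1/0.93 − 1 = 2.575.
T₁⁴ − T₂⁴ = 9.75×10^12 − 4.81×10^11 = 9.27×10^12 K⁴.
q = 5.67×10⁻⁸ × 9.27×10^12 / 2.575 = 2.04×10^5 W/m².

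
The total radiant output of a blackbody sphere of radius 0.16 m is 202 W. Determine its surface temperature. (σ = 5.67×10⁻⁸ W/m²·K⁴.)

T ≈ 324 K

A = 4πr² = 4π × (0.16)² = 0.322 m².
From P = σAT⁴, T = (P / σA)^(1/4) = (202 / (5.67×10⁻⁸ × 0.322))^(1/4).
T = (1.11×10^10)^(1/4) = 324 K.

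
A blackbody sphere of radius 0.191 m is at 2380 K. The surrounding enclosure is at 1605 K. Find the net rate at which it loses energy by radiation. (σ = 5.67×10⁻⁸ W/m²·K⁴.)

A = 4πr² = 4π × (0.191)² = 0.458 m².
Q = σA(T⁴ − T_s⁴). T⁴ − T_s⁴ = (2380)⁴ − (1605)⁴ = 3.21×10^13 − 6.64×10^12 = 2.54×10^13 K⁴.
Q = 5.67×10⁻⁸ × 0.458 × 2.54×10^13 = 6.62×10^5 W.

Q ≈ 6.62×10^5 W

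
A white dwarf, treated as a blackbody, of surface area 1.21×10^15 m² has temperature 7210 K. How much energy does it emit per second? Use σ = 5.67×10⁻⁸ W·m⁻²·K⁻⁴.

P = σAT⁴ = 5.67×10⁻⁸ × 1.21×10^15 × (7210)⁴ = 5.67×10⁻⁸ × 1.21×10^15 × 2.70×10^15.
P = 1.85×10^23 W.

P ≈ 1.85×10^23 W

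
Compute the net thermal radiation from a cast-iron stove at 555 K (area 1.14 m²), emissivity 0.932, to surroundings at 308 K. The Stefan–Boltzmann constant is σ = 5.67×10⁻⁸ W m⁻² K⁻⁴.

Q = εσA(T⁴ − T_s⁴). T⁴ − T_s⁴ = (555)⁴ − (308)⁴ = 9.49×10^10 − 9.00×10^9 = 8.59×10^10 K⁴.
Q = 0.932 × 5.67×10⁻⁸ × 1.14 × 8.59×10^10 = 5170 W.

Q ≈ 5170 W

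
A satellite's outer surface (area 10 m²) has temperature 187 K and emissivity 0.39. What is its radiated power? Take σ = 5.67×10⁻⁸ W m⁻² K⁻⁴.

Stefan–Boltzmann: P = εσAT⁴ = 0.39 × 5.67×10⁻⁸ × 10.0 × (187)⁴ = 0.39 × 5.67×10⁻⁸ × 10.0 × 1.22×10^9.
P = 270 W.

P ≈ 270 W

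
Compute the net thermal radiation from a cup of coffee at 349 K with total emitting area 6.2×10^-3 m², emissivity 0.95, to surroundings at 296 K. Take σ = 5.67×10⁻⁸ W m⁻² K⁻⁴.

Q ≈ 2.39 W

Q = εσA(T⁴ − T_s⁴). T⁴ − T_s⁴ = (349)⁴ − (296)⁴ = 1.48×10^10 − 7.68×10^9 = 7.16×10^9 K⁴.
Q = 0.95 × 5.67×10⁻⁸ × 6.20×10^-3 × 7.16×10^9 = 2.39 W.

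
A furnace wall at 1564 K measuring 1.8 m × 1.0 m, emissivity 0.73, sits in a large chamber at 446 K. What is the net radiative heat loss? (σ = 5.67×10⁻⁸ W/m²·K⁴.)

A = 1.8 × 1.0 = 1.80 m².
Q = εσA(T⁴ − T_s⁴). T⁴ − T_s⁴ = (1564)⁴ − (446)⁴ = 5.98×10^12 − 3.96×10^10 = 5.94×10^12 K⁴.
Q = 0.73 × 5.67×10⁻⁸ × 1.80 × 5.94×10^12 = 4.43×10^5 W.

Q ≈ 4.43×10^5 W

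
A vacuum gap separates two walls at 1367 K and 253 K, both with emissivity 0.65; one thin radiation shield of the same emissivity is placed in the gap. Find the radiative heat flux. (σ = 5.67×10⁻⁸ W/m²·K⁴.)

Each of the 2 gaps contributes resistance (2/ε − 1) = 2/0.65 − 1 = 2.077; total = 4.154.
q = σ(T₁⁴ − T₂⁴) / 4.154 = 5.67×10⁻⁸ × 3.49×10^12 / 4.154 = 47600 W/m².

q ≈ 47600 W/m²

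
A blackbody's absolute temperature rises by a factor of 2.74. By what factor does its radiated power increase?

P ∝ T⁴, so the power scales as (2.74)⁴ = 56.4.

factor ≈ 56.4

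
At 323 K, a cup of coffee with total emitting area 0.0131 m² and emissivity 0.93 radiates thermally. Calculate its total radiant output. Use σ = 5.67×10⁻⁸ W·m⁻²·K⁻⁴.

P ≈ 7.52 W

Stefan–Boltzmann: P = εσAT⁴ = 0.93 × 5.67×10⁻⁸ × 0.0131 × (323)⁴ = 0.93 × 5.67×10⁻⁸ × 0.0131 × 1.09×10^10.
P = 7.52 W.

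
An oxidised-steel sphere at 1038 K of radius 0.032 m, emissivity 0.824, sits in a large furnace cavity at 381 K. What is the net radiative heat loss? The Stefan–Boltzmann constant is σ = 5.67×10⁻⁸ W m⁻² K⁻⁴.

A = 4πr² = 4π × (0.032)² = 0.0129 m².
Q = εσA(T⁴ − T_s⁴). T⁴ − T_s⁴ = (1038)⁴ − (381)⁴ = 1.16×10^12 − 2.11×10^10 = 1.14×10^12 K⁴.
Q = 0.824 × 5.67×10⁻⁸ × 0.0129 × 1.14×10^12 = 685 W.

Q ≈ 685 W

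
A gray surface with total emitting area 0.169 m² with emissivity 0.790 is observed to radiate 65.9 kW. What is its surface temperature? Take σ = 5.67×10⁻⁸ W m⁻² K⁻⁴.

From P = εσAT⁴, T = (P / εσA)^(1/4) = (65900 / (0.790 × 5.67×10⁻⁸ × 0.169))^(1/4).
T = (8.71×10^12)^(1/4) = 1720 K.

T ≈ 1720 K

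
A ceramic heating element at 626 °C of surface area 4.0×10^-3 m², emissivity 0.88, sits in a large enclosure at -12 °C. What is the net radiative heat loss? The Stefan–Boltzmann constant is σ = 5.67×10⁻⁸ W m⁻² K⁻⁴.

Q ≈ 129 W

Convert: 626 °C = 899 K; -12 °C = 261 K.
Q = εσA(T⁴ − T_s⁴). T⁴ − T_s⁴ = (899)⁴ − (261)⁴ = 6.53×10^11 − 4.64×10^9 = 6.49×10^11 K⁴.
Q = 0.88 × 5.67×10⁻⁸ × 4.00×10^-3 × 6.49×10^11 = 129 W.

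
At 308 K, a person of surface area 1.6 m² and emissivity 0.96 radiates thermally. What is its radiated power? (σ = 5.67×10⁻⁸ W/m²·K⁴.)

Stefan–Boltzmann: P = εσAT⁴ = 0.96 × 5.67×10⁻⁸ × 1.60 × (308)⁴ = 0.96 × 5.67×10⁻⁸ × 1.60 × 9.00×10^9.
P = 784 W.

P ≈ 784 W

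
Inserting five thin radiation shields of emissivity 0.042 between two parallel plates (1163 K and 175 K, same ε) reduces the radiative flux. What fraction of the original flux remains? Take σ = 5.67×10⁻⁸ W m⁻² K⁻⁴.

With N identical shields there are N+1 = 6 gaps in series, each with the same radiative resistance, so the flux falls to 1/(N+1) of its unshielded value.

ratio ≈ 0.167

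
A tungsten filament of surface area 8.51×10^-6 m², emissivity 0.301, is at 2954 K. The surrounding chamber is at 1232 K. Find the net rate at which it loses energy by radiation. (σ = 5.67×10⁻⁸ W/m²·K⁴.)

Q = εσA(T⁴ − T_s⁴). T⁴ − T_s⁴ = (2954)⁴ − (1232)⁴ = 7.61×10^13 − 2.30×10^12 = 7.38×10^13 K⁴.
Q = 0.301 × 5.67×10⁻⁸ × 8.51×10^-6 × 7.38×10^13 = 10.7 W.

Q ≈ 10.7 W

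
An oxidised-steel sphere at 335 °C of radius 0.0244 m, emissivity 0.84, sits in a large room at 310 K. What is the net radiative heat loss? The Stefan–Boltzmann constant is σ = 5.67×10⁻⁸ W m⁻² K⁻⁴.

A = 4πr² = 4π × (0.0244)² = 7.48×10^-3 m².
Convert: 335 °C = 608 K.
Q = εσA(T⁴ − T_s⁴). T⁴ − T_s⁴ = (608)⁴ − (310)⁴ = 1.37×10^11 − 9.24×10^9 = 1.27×10^11 K⁴.
Q = 0.84 × 5.67×10⁻⁸ × 7.48×10^-3 × 1.27×10^11 = 45.4 W.

Q ≈ 45.4 W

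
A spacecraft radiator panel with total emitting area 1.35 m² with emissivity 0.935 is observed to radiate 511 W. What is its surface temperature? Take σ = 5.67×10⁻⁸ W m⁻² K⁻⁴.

From P = εσAT⁴, T = (P / εσA)^(1/4) = (511 / (0.935 × 5.67×10⁻⁸ × 1.35))^(1/4).
T = (7.14×10^9)^(1/4) = 291 K.

T ≈ 291 K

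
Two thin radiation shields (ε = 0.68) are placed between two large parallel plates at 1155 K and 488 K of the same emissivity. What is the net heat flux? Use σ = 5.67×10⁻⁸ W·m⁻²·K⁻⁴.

Each of the 3 gaps contributes resistance (2/ε − 1) = 2/0.68 − 1 = 1.941; total = 5.824.
q = σ(T₁⁴ − T₂⁴) / 5.824 = 5.67×10⁻⁸ × 1.72×10^12 / 5.824 = 16800 W/m².

q ≈ 16800 W/m²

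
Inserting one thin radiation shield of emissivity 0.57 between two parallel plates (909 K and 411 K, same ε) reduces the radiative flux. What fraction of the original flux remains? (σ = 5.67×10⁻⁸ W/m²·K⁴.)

ratio ≈ 0.500

With N identical shields there are N+1 = 2 gaps in series, each with the same radiative resistance, so the flux falls to 1/(N+1) of its unshielded value.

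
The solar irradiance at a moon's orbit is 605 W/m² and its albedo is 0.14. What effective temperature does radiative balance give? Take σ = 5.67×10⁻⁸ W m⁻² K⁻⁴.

T ≈ 219 K

Power absorbed = (1−a)S·πR²; power emitted = 4πR²σT⁴. Equating and cancelling πR²:
T = ((1−a)S / 4σ)^(1/4) = (520 / (4 × 5.67×10⁻⁸))^(1/4) = (2.29×10^9)^(1/4).
T = 219 K.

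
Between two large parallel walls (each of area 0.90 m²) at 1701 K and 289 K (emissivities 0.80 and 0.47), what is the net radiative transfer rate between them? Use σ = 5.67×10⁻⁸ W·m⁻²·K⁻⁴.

For two large parallel gray plates, q = σ(T₁⁴ − T₂⁴) / (1/ε₁ + 1/ε₂ − 1).
1/ε₁ + 1/ε₂ − 1 = 1/0.80 + 1/0.47 − 1 = 2.378.
T₁⁴ − T₂⁴ = 8.37×10^12 − 6.98×10^9 = 8.36×10^12 K⁴.
q = 5.67×10⁻⁸ × 8.36×10^12 / 2.378 = 1.99×10^5 W/m².
Q = q·A = 1.99×10^5 × 0.90 = 1.80×10^5 W.

Q ≈ 1.80×10^5 W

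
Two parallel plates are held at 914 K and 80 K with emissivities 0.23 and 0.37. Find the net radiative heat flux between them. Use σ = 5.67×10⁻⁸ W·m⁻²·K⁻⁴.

For two large parallel gray plates, q = σ(T₁⁴ − T₂⁴) / (1/ε₁ + 1/ε₂ − 1).
1/ε₁ + 1/ε₂ − 1 = 1/0.23 + 1/0.37 − 1 = 6.051.
T₁⁴ − T₂⁴ = 6.98×10^11 − 4.10×10^7 = 6.98×10^11 K⁴.
q = 5.67×10⁻⁸ × 6.98×10^11 / 6.051 = 6540 W/m².

q ≈ 6540 W/m²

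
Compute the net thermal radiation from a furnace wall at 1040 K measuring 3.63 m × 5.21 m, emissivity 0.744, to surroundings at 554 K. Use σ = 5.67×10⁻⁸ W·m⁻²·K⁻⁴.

A = 3.63 × 5.21 = 18.9 m².
Q = εσA(T⁴ − T_s⁴). T⁴ − T_s⁴ = (1040)⁴ − (554)⁴ = 1.17×10^12 − 9.42×10^10 = 1.08×10^12 K⁴.
Q = 0.744 × 5.67×10⁻⁸ × 18.9 × 1.08×10^12 = 8.58×10^5 W.

Q ≈ 8.58×10^5 W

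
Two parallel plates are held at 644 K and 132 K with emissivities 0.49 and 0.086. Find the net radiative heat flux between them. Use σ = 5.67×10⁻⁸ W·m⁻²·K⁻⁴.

q ≈ 768 W/m²

For two large parallel gray plates, q = σ(T₁⁴ − T₂⁴) / (1/ε₁ + 1/ε₂ − 1).
1/ε₁ + 1/ε₂ − 1 = 1/0.49 + 1/0.086 − 1 = 12.67.
T₁⁴ − T₂⁴ = 1.72×10^11 − 3.04×10^8 = 1.72×10^11 K⁴.
q = 5.67×10⁻⁸ × 1.72×10^11 / 12.67 = 768 W/m².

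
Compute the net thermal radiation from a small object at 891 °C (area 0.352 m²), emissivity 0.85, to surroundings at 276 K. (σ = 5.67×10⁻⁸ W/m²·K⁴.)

Q ≈ 31000 W

Convert: 891 °C = 1164 K.
Q = εσA(T⁴ − T_s⁴). T⁴ − T_s⁴ = (1164)⁴ − (276)⁴ = 1.84×10^12 − 5.80×10^9 = 1.83×10^12 K⁴.
Q = 0.85 × 5.67×10⁻⁸ × 0.352 × 1.83×10^12 = 31000 W.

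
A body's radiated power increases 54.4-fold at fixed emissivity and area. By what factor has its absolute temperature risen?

P ∝ T⁴ ⇒ T ∝ P^(1/4), so T scales by (54.4)^(1/4) = 2.72.

factor ≈ 2.72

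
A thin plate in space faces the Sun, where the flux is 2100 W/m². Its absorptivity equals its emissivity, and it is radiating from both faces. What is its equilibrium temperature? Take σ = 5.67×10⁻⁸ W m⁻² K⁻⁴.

Absorbed flux αS = emitted flux 2εσT⁴ per unit area; with α = ε this gives T = (S/2σ)^(1/4).
T = (2100 / (2 × 5.67×10⁻⁸))^(1/4) = (1.85×10^10)^(1/4).
T = 369 K.

T ≈ 369 K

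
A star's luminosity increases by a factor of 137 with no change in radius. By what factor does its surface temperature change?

factor ≈ 3.42

P ∝ T⁴ ⇒ T ∝ P^(1/4), so T scales by (137)^(1/4) = 3.42.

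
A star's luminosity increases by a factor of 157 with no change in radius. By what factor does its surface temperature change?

P ∝ T⁴ ⇒ T ∝ P^(1/4), so T scales by (157)^(1/4) = 3.54.

factor ≈ 3.54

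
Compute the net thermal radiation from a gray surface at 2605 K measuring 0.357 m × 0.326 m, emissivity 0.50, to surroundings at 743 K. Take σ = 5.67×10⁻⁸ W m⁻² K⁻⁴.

A = 0.357 × 0.326 = 0.116 m².
Q = εσA(T⁴ − T_s⁴). T⁴ − T_s⁴ = (2605)⁴ − (743)⁴ = 4.61×10^13 − 3.05×10^11 = 4.57×10^13 K⁴.
Q = 0.50 × 5.67×10⁻⁸ × 0.116 × 4.57×10^13 = 1.51×10^5 W.

Q ≈ 1.51×10^5 W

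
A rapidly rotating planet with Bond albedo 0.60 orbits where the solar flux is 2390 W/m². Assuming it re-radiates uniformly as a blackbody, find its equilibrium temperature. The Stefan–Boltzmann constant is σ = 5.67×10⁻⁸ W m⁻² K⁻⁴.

Power absorbed = (1−a)S·πR²; power emitted = 4πR²σT⁴. Equating and cancelling πR²:
T = ((1−a)S / 4σ)^(1/4) = (956 / (4 × 5.67×10⁻⁸))^(1/4) = (4.22×10^9)^(1/4).
T = 255 K.

T ≈ 255 K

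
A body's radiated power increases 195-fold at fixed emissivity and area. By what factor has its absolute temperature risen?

factor ≈ 3.74

P ∝ T⁴ ⇒ T ∝ P^(1/4), so T scales by (195)^(1/4) = 3.74.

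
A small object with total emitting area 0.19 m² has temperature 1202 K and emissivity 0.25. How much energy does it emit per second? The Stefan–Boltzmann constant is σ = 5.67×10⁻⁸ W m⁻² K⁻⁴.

P ≈ 5620 W

P = εσAT⁴ = 0.25 × 5.67×10⁻⁸ × 0.190 × (1202)⁴ = 0.25 × 5.67×10⁻⁸ × 0.190 × 2.09×10^12.
P = 5620 W.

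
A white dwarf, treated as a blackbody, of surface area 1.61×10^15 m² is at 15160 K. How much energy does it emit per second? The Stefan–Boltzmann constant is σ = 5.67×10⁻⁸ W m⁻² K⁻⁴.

P ≈ 4.82×10^24 W

P = σAT⁴ = 5.67×10⁻⁸ × 1.61×10^15 × (15160)⁴ = 5.67×10⁻⁸ × 1.61×10^15 × 5.28×10^16.
P = 4.82×10^24 W.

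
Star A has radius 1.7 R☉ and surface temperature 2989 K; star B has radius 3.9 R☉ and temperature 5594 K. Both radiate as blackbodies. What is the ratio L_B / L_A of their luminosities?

L = 4πR²σT⁴ ∝ R²T⁴, so L_B/L_A = (3.9/1.7)² × (5594/2989)⁴ = 5.26 × 12.3 = 64.6.

L_B/L_A ≈ 64.6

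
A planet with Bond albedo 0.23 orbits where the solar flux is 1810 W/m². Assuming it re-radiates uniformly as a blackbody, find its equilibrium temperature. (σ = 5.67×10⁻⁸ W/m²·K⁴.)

Power absorbed = (1−a)S·πR²; power emitted = 4πR²σT⁴. Equating and cancelling πR²:
T = ((1−a)S / 4σ)^(1/4) = (1390 / (4 × 5.67×10⁻⁸))^(1/4) = (6.15×10^9)^(1/4).
T = 280 K.

T ≈ 280 K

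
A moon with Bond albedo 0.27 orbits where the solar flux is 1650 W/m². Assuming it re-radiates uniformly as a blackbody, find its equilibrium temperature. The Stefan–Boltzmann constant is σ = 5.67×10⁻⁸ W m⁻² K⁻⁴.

T ≈ 270 K

Power absorbed = (1−a)S·πR²; power emitted = 4πR²σT⁴. Equating and cancelling πR²:
T = ((1−a)S / 4σ)^(1/4) = (1200 / (4 × 5.67×10⁻⁸))^(1/4) = (5.31×10^9)^(1/4).
T = 270 K.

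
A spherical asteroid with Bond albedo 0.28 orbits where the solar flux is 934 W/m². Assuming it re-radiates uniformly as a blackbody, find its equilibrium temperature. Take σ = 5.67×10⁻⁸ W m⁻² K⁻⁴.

Power absorbed = (1−a)S·πR²; power emitted = 4πR²σT⁴. Equating and cancelling πR²:
T = ((1−a)S / 4σ)^(1/4) = (672 / (4 × 5.67×10⁻⁸))^(1/4) = (2.97×10^9)^(1/4).
T = 233 K.

T ≈ 233 K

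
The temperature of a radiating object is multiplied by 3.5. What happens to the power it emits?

P ∝ T⁴, so the power scales as (3.5)⁴ = 150.

factor ≈ 150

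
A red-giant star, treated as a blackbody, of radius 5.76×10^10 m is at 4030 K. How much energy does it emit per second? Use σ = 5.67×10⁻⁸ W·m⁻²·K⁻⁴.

P ≈ 6.24×10^29 W

A = 4πr² = 4π × (5.76×10^10)² = 4.17×10^22 m².
P = σAT⁴ = 5.67×10⁻⁸ × 4.17×10^22 × (4030)⁴ = 5.67×10⁻⁸ × 4.17×10^22 × 2.64×10^14.
P = 6.24×10^29 W.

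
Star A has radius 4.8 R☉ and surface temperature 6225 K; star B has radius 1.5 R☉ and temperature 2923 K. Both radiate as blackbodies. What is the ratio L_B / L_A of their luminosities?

L = 4πR²σT⁴ ∝ R²T⁴, so L_B/L_A = (1.5/4.8)² × (2923/6225)⁴ = 0.0977 × 0.0486 = 4.75×10^-3.

L_B/L_A ≈ 4.75×10^-3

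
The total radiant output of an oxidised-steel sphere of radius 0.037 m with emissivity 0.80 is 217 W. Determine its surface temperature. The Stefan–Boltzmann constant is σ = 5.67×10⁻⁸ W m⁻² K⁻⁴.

A = 4πr² = 4π × (0.037)² = 0.0172 m².
From P = εσAT⁴, T = (P / εσA)^(1/4) = (217 / (0.80 × 5.67×10⁻⁸ × 0.0172))^(1/4).
T = (2.78×10^11)^(1/4) = 726 K.

T ≈ 726 K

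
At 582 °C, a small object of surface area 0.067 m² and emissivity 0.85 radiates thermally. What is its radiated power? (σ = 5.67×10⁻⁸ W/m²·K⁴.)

582 °C = 855 K.
Stefan–Boltzmann: P = εσAT⁴ = 0.85 × 5.67×10⁻⁸ × 0.0670 × (855)⁴ = 0.85 × 5.67×10⁻⁸ × 0.0670 × 5.34×10^11.
P = 1730 W.

P ≈ 1730 W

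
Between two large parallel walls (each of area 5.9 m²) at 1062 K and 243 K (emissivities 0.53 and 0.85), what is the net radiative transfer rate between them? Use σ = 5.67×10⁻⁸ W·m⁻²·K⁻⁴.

Q ≈ 2.06×10^5 W

For two large parallel gray plates, q = σ(T₁⁴ − T₂⁴) / (1/ε₁ + 1/ε₂ − 1).
1/ε₁ + 1/ε₂ − 1 = 1/0.53 + 1/0.85 − 1 = 2.063.
T₁⁴ − T₂⁴ = 1.27×10^12 − 3.49×10^9 = 1.27×10^12 K⁴.
q = 5.67×10⁻⁸ × 1.27×10^12 / 2.063 = 34900 W/m².
Q = q·A = 34900 × 5.9 = 2.06×10^5 W.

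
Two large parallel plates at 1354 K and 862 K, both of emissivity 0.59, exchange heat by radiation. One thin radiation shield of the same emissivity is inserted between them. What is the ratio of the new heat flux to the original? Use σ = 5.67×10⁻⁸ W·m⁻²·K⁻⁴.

ratio ≈ 0.500

With N identical shields there are N+1 = 2 gaps in series, each with the same radiative resistance, so the flux falls to 1/(N+1) of its unshielded value.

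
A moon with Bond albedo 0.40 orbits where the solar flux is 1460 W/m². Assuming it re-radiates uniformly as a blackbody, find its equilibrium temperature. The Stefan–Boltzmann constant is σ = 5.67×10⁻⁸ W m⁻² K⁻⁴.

T ≈ 249 K

Power absorbed = (1−a)S·πR²; power emitted = 4πR²σT⁴. Equating and cancelling πR²:
T = ((1−a)S / 4σ)^(1/4) = (876 / (4 × 5.67×10⁻⁸))^(1/4) = (3.86×10^9)^(1/4).
T = 249 K.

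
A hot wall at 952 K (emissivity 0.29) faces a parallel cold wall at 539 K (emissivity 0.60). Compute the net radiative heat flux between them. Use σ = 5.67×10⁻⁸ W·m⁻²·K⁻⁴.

For two large parallel gray plates, q = σ(T₁⁴ − T₂⁴) / (1/ε₁ + 1/ε₂ − 1).
1/ε₁ + 1/ε₂ − 1 = 1/0.29 + 1/0.60 − 1 = 4.115.
T₁⁴ − T₂⁴ = 8.21×10^11 − 8.44×10^10 = 7.37×10^11 K⁴.
q = 5.67×10⁻⁸ × 7.37×10^11 / 4.115 = 10200 W/m².

q ≈ 10200 W/m²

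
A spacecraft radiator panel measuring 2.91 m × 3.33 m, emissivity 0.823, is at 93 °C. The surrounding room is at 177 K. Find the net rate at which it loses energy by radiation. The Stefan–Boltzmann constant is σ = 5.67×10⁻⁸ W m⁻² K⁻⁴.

Q ≈ 7670 W

A = 2.91 × 3.33 = 9.69 m².
Convert: 93 °C = 366 K.
Q = εσA(T⁴ − T_s⁴). T⁴ − T_s⁴ = (366)⁴ − (177)⁴ = 1.79×10^10 − 9.82×10^8 = 1.70×10^10 K⁴.
Q = 0.823 × 5.67×10⁻⁸ × 9.69 × 1.70×10^10 = 7670 W.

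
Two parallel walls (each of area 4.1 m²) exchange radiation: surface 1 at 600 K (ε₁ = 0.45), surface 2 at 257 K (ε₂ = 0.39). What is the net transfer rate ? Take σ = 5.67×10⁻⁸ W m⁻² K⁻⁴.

For two large parallel gray plates, q = σ(T₁⁴ − T₂⁴) / (1/ε₁ + 1/ε₂ − 1).
1/ε₁ + 1/ε₂ − 1 = 1/0.45 + 1/0.39 − 1 = 3.786.
T₁⁴ − T₂⁴ = 1.30×10^11 − 4.36×10^9 = 1.25×10^11 K⁴.
q = 5.67×10⁻⁸ × 1.25×10^11 / 3.786 = 1880 W/m².
Q = q·A = 1880 × 4.1 = 7690 W.

Q ≈ 7690 W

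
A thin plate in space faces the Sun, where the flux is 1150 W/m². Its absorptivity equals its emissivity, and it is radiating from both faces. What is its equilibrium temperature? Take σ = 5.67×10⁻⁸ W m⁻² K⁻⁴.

Absorbed flux αS = emitted flux 2εσT⁴ per unit area; with α = ε this gives T = (S/2σ)^(1/4).
T = (1150 / (2 × 5.67×10⁻⁸))^(1/4) = (1.01×10^10)^(1/4).
T = 317 K.

T ≈ 317 K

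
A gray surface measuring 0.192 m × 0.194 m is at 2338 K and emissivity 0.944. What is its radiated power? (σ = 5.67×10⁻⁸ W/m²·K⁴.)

A = 0.192 × 0.194 = 0.0372 m².
P = εσAT⁴ = 0.944 × 5.67×10⁻⁸ × 0.0372 × (2338)⁴ = 0.944 × 5.67×10⁻⁸ × 0.0372 × 2.99×10^13.
P = 59600 W.

P ≈ 59600 W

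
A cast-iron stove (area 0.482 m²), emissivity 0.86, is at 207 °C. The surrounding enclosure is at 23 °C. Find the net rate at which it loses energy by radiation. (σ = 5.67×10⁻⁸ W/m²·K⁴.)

Q ≈ 1070 W

Convert: 207 °C = 480 K; 23 °C = 296 K.
Q = εσA(T⁴ − T_s⁴). T⁴ − T_s⁴ = (480)⁴ − (296)⁴ = 5.31×10^10 − 7.68×10^9 = 4.54×10^10 K⁴.
Q = 0.86 × 5.67×10⁻⁸ × 0.482 × 4.54×10^10 = 1070 W.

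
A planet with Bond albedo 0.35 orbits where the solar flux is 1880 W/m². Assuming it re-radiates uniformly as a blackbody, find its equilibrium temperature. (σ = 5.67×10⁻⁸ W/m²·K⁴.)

Power absorbed = (1−a)S·πR²; power emitted = 4πR²σT⁴. Equating and cancelling πR²:
T = ((1−a)S / 4σ)^(1/4) = (1220 / (4 × 5.67×10⁻⁸))^(1/4) = (5.39×10^9)^(1/4).
T = 271 K.

T ≈ 271 K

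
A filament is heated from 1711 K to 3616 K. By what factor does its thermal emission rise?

P ∝ T⁴, so the ratio is (3616/1711)⁴ = (2.113)⁴ = 19.9.

ratio ≈ 19.9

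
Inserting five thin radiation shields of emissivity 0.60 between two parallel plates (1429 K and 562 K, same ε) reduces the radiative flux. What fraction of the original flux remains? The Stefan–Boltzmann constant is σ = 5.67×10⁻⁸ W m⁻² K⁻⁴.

ratio ≈ 0.167

With N identical shields there are N+1 = 6 gaps in series, each with the same radiative resistance, so the flux falls to 1/(N+1) of its unshielded value.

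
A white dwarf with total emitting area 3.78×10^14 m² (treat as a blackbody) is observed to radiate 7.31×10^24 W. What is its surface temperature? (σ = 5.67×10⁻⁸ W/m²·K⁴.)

From P = σAT⁴, T = (P / σA)^(1/4) = (7.31×10^24 / (5.67×10⁻⁸ × 3.78×10^14))^(1/4).
T = (3.41×10^17)^(1/4) = 24200 K.

T ≈ 24200 K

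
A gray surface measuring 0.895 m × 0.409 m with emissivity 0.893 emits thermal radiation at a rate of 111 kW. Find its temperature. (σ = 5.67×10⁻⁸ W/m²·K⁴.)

A = 0.895 × 0.409 = 0.366 m².
From P = εσAT⁴, T = (P / εσA)^(1/4) = (1.11×10^5 / (0.893 × 5.67×10⁻⁸ × 0.366))^(1/4).
T = (5.99×10^12)^(1/4) = 1560 K.

T ≈ 1560 K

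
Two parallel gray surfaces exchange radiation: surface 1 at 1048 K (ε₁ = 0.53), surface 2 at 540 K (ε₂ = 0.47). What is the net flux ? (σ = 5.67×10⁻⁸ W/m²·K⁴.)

q ≈ 21100 W/m²

For two large parallel gray plates, q = σ(T₁⁴ − T₂⁴) / (1/ε₁ + 1/ε₂ − 1).
1/ε₁ + 1/ε₂ − 1 = 1/0.53 + 1/0.47 − 1 = 3.014.
T₁⁴ − T₂⁴ = 1.21×10^12 − 8.50×10^10 = 1.12×10^12 K⁴.
q = 5.67×10⁻⁸ × 1.12×10^12 / 3.014 = 21100 W/m².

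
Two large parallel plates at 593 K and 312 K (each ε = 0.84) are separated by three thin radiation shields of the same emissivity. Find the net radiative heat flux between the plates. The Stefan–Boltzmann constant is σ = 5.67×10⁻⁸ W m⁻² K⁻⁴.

q ≈ 1170 W/m²

Each of the 4 gaps contributes resistance (2/ε − 1) = 2/0.84 − 1 = 1.381; total = 5.524.
q = σ(T₁⁴ − T₂⁴) / 5.524 = 5.67×10⁻⁸ × 1.14×10^11 / 5.524 = 1170 W/m².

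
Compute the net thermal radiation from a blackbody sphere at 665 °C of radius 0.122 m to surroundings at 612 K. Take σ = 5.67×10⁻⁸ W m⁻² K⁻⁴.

A = 4πr² = 4π × (0.122)² = 0.187 m².
Convert: 665 °C = 938 K.
Q = σA(T⁴ − T_s⁴). T⁴ − T_s⁴ = (938)⁴ − (612)⁴ = 7.74×10^11 − 1.40×10^11 = 6.34×10^11 K⁴.
Q = 5.67×10⁻⁸ × 0.187 × 6.34×10^11 = 6720 W.

Q ≈ 6720 W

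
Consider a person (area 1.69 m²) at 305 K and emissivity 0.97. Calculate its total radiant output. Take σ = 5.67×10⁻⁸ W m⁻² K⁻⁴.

P ≈ 804 W

Stefan–Boltzmann: P = εσAT⁴ = 0.97 × 5.67×10⁻⁸ × 1.69 × (305)⁴ = 0.97 × 5.67×10⁻⁸ × 1.69 × 8.65×10^9.
P = 804 W.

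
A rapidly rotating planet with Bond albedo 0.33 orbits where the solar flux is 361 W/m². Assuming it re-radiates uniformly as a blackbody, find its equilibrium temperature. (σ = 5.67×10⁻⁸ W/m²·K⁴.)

Power absorbed = (1−a)S·πR²; power emitted = 4πR²σT⁴. Equating and cancelling πR²:
T = ((1−a)S / 4σ)^(1/4) = (242 / (4 × 5.67×10⁻⁸))^(1/4) = (1.07×10^9)^(1/4).
T = 181 K.

T ≈ 181 K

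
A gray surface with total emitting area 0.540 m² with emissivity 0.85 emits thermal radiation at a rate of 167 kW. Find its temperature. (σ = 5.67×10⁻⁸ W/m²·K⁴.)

From P = εσAT⁴, T = (P / εσA)^(1/4) = (1.67×10^5 / (0.85 × 5.67×10⁻⁸ × 0.540))^(1/4).
T = (6.42×10^12)^(1/4) = 1590 K.

T ≈ 1590 K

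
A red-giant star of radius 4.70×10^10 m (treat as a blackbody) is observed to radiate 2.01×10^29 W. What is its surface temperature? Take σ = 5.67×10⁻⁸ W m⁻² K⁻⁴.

A = 4πr² = 4π × (4.70×10^10)² = 2.78×10^22 m².
From P = σAT⁴, T = (P / σA)^(1/4) = (2.01×10^29 / (5.67×10⁻⁸ × 2.78×10^22))^(1/4).
T = (1.28×10^14)^(1/4) = 3360 K.

T ≈ 3360 K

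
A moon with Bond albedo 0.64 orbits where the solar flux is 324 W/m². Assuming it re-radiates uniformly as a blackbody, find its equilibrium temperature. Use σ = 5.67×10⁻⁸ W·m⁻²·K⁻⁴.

Power absorbed = (1−a)S·πR²; power emitted = 4πR²σT⁴. Equating and cancelling πR²:
T = ((1−a)S / 4σ)^(1/4) = (117 / (4 × 5.67×10⁻⁸))^(1/4) = (5.14×10^8)^(1/4).
T = 151 K.

T ≈ 151 K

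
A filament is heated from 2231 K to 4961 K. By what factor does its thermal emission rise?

P ∝ T⁴, so the ratio is (4961/2231)⁴ = (2.224)⁴ = 24.4.

ratio ≈ 24.4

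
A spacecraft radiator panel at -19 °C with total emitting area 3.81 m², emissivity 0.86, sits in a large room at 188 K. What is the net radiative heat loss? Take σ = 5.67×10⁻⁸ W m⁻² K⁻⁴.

Convert: -19 °C = 254 K.
Q = εσA(T⁴ − T_s⁴). T⁴ − T_s⁴ = (254)⁴ − (188)⁴ = 4.16×10^9 − 1.25×10^9 = 2.91×10^9 K⁴.
Q = 0.86 × 5.67×10⁻⁸ × 3.81 × 2.91×10^9 = 541 W.

Q ≈ 541 W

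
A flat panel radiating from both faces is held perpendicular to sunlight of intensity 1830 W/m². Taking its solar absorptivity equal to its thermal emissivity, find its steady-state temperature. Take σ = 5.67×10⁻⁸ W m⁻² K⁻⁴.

T ≈ 356 K

Absorbed flux αS = emitted flux 2εσT⁴ per unit area; with α = ε this gives T = (S/2σ)^(1/4).
T = (1830 / (2 × 5.67×10⁻⁸))^(1/4) = (1.61×10^10)^(1/4).
T = 356 K.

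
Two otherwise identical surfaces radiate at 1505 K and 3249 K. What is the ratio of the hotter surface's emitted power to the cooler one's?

ratio ≈ 21.7

P ∝ T⁴, so the ratio is (3249/1505)⁴ = (2.159)⁴ = 21.7.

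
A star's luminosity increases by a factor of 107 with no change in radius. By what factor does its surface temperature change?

factor ≈ 3.22

P ∝ T⁴ ⇒ T ∝ P^(1/4), so T scales by (107)^(1/4) = 3.22.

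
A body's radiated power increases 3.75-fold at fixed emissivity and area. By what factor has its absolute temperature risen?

P ∝ T⁴ ⇒ T ∝ P^(1/4), so T scales by (3.75)^(1/4) = 1.39.

factor ≈ 1.39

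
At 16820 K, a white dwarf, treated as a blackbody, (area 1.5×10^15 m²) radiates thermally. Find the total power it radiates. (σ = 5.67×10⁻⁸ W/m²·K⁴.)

P ≈ 6.81×10^24 W

P = σAT⁴ = 5.67×10⁻⁸ × 1.50×10^15 × (16820)⁴ = 5.67×10⁻⁸ × 1.50×10^15 × 8.00×10^16.
P = 6.81×10^24 W.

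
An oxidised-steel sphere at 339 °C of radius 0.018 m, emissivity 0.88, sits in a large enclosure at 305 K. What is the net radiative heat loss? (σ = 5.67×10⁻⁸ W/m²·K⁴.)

A = 4πr² = 4π × (0.018)² = 4.07×10^-3 m².
Convert: 339 °C = 612 K.
Q = εσA(T⁴ − T_s⁴). T⁴ − T_s⁴ = (612)⁴ − (305)⁴ = 1.40×10^11 − 8.65×10^9 = 1.32×10^11 K⁴.
Q = 0.88 × 5.67×10⁻⁸ × 4.07×10^-3 × 1.32×10^11 = 26.7 W.

Q ≈ 26.7 W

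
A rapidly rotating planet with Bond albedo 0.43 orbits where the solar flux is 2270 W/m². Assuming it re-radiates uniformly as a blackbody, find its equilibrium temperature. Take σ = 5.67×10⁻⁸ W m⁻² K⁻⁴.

T ≈ 275 K

Power absorbed = (1−a)S·πR²; power emitted = 4πR²σT⁴. Equating and cancelling πR²:
T = ((1−a)S / 4σ)^(1/4) = (1290 / (4 × 5.67×10⁻⁸))^(1/4) = (5.71×10^9)^(1/4).
T = 275 K.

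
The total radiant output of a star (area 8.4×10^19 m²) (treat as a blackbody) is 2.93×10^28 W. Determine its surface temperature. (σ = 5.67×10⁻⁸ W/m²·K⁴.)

T ≈ 8860 K

From P = σAT⁴, T = (P / σA)^(1/4) = (2.93×10^28 / (5.67×10⁻⁸ × 8.40×10^19))^(1/4).
T = (6.15×10^15)^(1/4) = 8860 K.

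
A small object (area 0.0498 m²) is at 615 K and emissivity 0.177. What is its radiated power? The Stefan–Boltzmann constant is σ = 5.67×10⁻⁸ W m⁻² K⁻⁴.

P ≈ 71.5 W

P = εσAT⁴ = 0.177 × 5.67×10⁻⁸ × 0.0498 × (615)⁴ = 0.177 × 5.67×10⁻⁸ × 0.0498 × 1.43×10^11.
P = 71.5 W.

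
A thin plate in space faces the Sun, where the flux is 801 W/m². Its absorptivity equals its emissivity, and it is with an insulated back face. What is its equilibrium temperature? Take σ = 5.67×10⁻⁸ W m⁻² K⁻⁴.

T ≈ 345 K

Absorbed flux αS = emitted flux εσT⁴ (one radiating face); with α = ε, T = (S/σ)^(1/4).
T = (801 / 5.67×10⁻⁸)^(1/4) = (1.41×10^10)^(1/4).
T = 345 K.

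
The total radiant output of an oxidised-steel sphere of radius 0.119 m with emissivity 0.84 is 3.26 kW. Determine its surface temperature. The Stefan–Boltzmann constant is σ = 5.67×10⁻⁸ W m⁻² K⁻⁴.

A = 4πr² = 4π × (0.119)² = 0.178 m².
From P = εσAT⁴, T = (P / εσA)^(1/4) = (3260 / (0.84 × 5.67×10⁻⁸ × 0.178))^(1/4).
T = (3.85×10^11)^(1/4) = 788 K.

T ≈ 788 K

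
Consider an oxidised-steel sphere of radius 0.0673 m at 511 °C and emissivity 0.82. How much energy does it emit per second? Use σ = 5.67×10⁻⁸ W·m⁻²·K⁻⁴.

A = 4πr² = 4π × (0.0673)² = 0.0569 m².
511 °C = 784 K.
P = εσAT⁴ = 0.82 × 5.67×10⁻⁸ × 0.0569 × (784)⁴ = 0.82 × 5.67×10⁻⁸ × 0.0569 × 3.78×10^11.
P = 1000 W.

P ≈ 1000 W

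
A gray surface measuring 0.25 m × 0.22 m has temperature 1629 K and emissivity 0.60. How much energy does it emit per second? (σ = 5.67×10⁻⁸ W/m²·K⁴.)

P ≈ 13200 W

A = 0.25 × 0.22 = 0.0550 m².
Stefan–Boltzmann: P = εσAT⁴ = 0.60 × 5.67×10⁻⁸ × 0.0550 × (1629)⁴ = 0.60 × 5.67×10⁻⁸ × 0.0550 × 7.04×10^12.
P = 13200 W.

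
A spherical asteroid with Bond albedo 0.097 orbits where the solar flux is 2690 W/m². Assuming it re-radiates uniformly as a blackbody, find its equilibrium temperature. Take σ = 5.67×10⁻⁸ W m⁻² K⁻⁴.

Power absorbed = (1−a)S·πR²; power emitted = 4πR²σT⁴. Equating and cancelling πR²:
T = ((1−a)S / 4σ)^(1/4) = (2430 / (4 × 5.67×10⁻⁸))^(1/4) = (1.07×10^10)^(1/4).
T = 322 K.

T ≈ 322 K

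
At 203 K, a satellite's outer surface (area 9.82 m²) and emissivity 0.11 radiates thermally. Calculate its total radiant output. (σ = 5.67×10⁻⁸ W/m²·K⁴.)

P ≈ 104 W

Stefan–Boltzmann: P = εσAT⁴ = 0.11 × 5.67×10⁻⁸ × 9.82 × (203)⁴ = 0.11 × 5.67×10⁻⁸ × 9.82 × 1.70×10^9.
P = 104 W.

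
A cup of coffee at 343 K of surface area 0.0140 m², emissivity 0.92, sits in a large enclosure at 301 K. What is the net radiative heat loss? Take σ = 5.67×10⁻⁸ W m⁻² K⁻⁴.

Q ≈ 4.11 W

Q = εσA(T⁴ − T_s⁴). T⁴ − T_s⁴ = (343)⁴ − (301)⁴ = 1.38×10^10 − 8.21×10^9 = 5.63×10^9 K⁴.
Q = 0.92 × 5.67×10⁻⁸ × 0.0140 × 5.63×10^9 = 4.11 W.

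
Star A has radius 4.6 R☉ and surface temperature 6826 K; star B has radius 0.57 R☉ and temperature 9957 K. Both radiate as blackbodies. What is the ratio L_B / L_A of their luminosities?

L = 4πR²σT⁴ ∝ R²T⁴, so L_B/L_A = (0.57/4.6)² × (9957/6826)⁴ = 0.0154 × 4.53 = 0.0695.

L_B/L_A ≈ 0.0695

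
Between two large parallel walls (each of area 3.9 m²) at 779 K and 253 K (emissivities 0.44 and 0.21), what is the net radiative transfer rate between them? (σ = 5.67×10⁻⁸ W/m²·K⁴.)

For two large parallel gray plates, q = σ(T₁⁴ − T₂⁴) / (1/ε₁ + 1/ε₂ − 1).
1/ε₁ + 1/ε₂ − 1 = 1/0.44 + 1/0.21 − 1 = 6.035.
T₁⁴ − T₂⁴ = 3.68×10^11 − 4.10×10^9 = 3.64×10^11 K⁴.
q = 5.67×10⁻⁸ × 3.64×10^11 / 6.035 = 3420 W/m².
Q = q·A = 3420 × 3.9 = 13300 W.

Q ≈ 13300 W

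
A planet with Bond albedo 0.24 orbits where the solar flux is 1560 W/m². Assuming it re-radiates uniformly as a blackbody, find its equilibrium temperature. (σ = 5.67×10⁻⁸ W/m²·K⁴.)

Power absorbed = (1−a)S·πR²; power emitted = 4πR²σT⁴. Equating and cancelling πR²:
T = ((1−a)S / 4σ)^(1/4) = (1190 / (4 × 5.67×10⁻⁸))^(1/4) = (5.23×10^9)^(1/4).
T = 269 K.

T ≈ 269 K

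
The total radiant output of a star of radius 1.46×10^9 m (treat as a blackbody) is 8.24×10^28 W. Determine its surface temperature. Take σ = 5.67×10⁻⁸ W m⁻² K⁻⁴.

T ≈ 15300 K

A = 4πr² = 4π × (1.46×10^9)² = 2.68×10^19 m².
From P = σAT⁴, T = (P / σA)^(1/4) = (8.24×10^28 / (5.67×10⁻⁸ × 2.68×10^19))^(1/4).
T = (5.43×10^16)^(1/4) = 15300 K.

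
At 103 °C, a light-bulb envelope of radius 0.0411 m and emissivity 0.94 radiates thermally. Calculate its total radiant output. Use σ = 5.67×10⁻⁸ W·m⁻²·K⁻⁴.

A = 4πr² = 4π × (0.0411)² = 0.0212 m².
103 °C = 376 K.
Stefan–Boltzmann: P = εσAT⁴ = 0.94 × 5.67×10⁻⁸ × 0.0212 × (376)⁴ = 0.94 × 5.67×10⁻⁸ × 0.0212 × 2.00×10^10.
P = 22.6 W.

P ≈ 22.6 W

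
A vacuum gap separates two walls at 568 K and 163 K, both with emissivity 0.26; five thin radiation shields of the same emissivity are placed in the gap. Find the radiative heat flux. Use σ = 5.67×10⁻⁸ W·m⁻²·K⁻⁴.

Each of the 6 gaps contributes resistance (2/ε − 1) = 2/0.26 − 1 = 6.692; total = 40.15.
q = σ(T₁⁴ − T₂⁴) / 40.15 = 5.67×10⁻⁸ × 1.03×10^11 / 40.15 = 146 W/m².

q ≈ 146 W/m²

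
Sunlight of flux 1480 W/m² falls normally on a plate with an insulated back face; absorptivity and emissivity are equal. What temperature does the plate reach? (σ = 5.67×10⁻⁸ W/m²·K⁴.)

Absorbed flux αS = emitted flux εσT⁴ (one radiating face); with α = ε, T = (S/σ)^(1/4).
T = (1480 / 5.67×10⁻⁸)^(1/4) = (2.61×10^10)^(1/4).
T = 402 K.

T ≈ 402 K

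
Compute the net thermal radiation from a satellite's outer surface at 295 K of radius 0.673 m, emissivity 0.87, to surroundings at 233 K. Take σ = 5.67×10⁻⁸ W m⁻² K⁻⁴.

Q ≈ 1300 W

A = 4πr² = 4π × (0.673)² = 5.69 m².
Q = εσA(T⁴ − T_s⁴). T⁴ − T_s⁴ = (295)⁴ − (233)⁴ = 7.57×10^9 − 2.95×10^9 = 4.63×10^9 K⁴.
Q = 0.87 × 5.67×10⁻⁸ × 5.69 × 4.63×10^9 = 1300 W.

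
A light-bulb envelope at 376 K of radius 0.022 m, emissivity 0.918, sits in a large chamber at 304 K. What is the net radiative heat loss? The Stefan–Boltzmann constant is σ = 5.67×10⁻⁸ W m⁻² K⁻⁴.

A = 4πr² = 4π × (0.022)² = 6.08×10^-3 m².
Q = εσA(T⁴ − T_s⁴). T⁴ − T_s⁴ = (376)⁴ − (304)⁴ = 2.00×10^10 − 8.54×10^9 = 1.14×10^10 K⁴.
Q = 0.918 × 5.67×10⁻⁸ × 6.08×10^-3 × 1.14×10^10 = 3.62 W.

Q ≈ 3.62 W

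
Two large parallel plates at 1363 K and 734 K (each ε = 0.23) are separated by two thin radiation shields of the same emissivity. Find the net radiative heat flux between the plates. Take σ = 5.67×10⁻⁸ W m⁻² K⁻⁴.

Each of the 3 gaps contributes resistance (2/ε − 1) = 2/0.23 − 1 = 7.696; total = 23.09.
q = σ(T₁⁴ − T₂⁴) / 23.09 = 5.67×10⁻⁸ × 3.16×10^12 / 23.09 = 7760 W/m².

q ≈ 7760 W/m²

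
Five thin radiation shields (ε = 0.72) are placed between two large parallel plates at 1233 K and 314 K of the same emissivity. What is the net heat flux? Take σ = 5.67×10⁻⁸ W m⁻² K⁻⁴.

q ≈ 12200 W/m²

Each of the 6 gaps contributes resistance (2/ε − 1) = 2/0.72 − 1 = 1.778; total = 10.67.
q = σ(T₁⁴ − T₂⁴) / 10.67 = 5.67×10⁻⁸ × 2.30×10^12 / 10.67 = 12200 W/m².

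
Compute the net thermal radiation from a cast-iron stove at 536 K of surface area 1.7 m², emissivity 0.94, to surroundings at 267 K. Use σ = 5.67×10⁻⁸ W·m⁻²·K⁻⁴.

Q ≈ 7020 W

Q = εσA(T⁴ − T_s⁴). T⁴ − T_s⁴ = (536)⁴ − (267)⁴ = 8.25×10^10 − 5.08×10^9 = 7.75×10^10 K⁴.
Q = 0.94 × 5.67×10⁻⁸ × 1.70 × 7.75×10^10 = 7020 W.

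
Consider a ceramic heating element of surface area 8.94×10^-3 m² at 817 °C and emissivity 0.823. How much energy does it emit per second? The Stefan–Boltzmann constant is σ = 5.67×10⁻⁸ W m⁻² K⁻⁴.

P ≈ 589 W

817 °C = 1090 K.
Stefan–Boltzmann: P = εσAT⁴ = 0.823 × 5.67×10⁻⁸ × 8.94×10^-3 × (1090)⁴ = 0.823 × 5.67×10⁻⁸ × 8.94×10^-3 × 1.41×10^12.
P = 589 W.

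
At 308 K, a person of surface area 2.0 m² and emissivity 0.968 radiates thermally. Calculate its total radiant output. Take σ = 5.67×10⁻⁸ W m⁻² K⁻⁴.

P ≈ 988 W

Stefan–Boltzmann: P = εσAT⁴ = 0.968 × 5.67×10⁻⁸ × 2.00 × (308)⁴ = 0.968 × 5.67×10⁻⁸ × 2.00 × 9.00×10^9.
P = 988 W.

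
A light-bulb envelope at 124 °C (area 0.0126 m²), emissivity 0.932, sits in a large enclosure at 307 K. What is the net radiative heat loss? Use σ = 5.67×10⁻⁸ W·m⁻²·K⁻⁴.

Q ≈ 10.6 W

Convert: 124 °C = 397 K.
Q = εσA(T⁴ − T_s⁴). T⁴ − T_s⁴ = (397)⁴ − (307)⁴ = 2.48×10^10 − 8.88×10^9 = 1.60×10^10 K⁴.
Q = 0.932 × 5.67×10⁻⁸ × 0.0126 × 1.60×10^10 = 10.6 W.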